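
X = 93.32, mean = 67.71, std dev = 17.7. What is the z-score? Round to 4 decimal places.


z = (X - mu) / sigma
X - mu = 93.32 - 67.71 = 25.61
z = 25.61 / 17.7 = 2561/1770 ≈ 1.446893

1.4469


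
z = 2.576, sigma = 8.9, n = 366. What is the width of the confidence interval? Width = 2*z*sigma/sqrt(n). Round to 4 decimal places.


width = 2*z*sigma/sqrt(n)
2*z*sigma = 2 * 2.576 * 8.9 = 45.8528
sqrt(366) ≈ 19.131126
width = 45.8528 / 19.131126 ≈ 2.396764

2.3968


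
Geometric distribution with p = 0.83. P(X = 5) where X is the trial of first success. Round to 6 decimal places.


P = (1-p)^(k-1) * p
(1-p)^(k-1) = 0.17^4 = 0.00083521
P = 0.00083521 * 0.83 = 0.0006932243

0.000693


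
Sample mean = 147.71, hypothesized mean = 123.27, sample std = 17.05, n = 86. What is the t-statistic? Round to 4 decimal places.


t = (xbar - mu0) / (s/sqrt(n))
xbar - mu0 = 147.71 - 123.27 = 24.44
sqrt(86) ≈ 9.27361850
s/sqrt(n) = 17.05 / 9.27361850 ≈ 1.83854878
t = 24.44 / 1.83854878 ≈ 13.293093

13.2931


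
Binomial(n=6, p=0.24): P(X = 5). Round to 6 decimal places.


P = C(n,k) * p^k * (1-p)^(n-k)
C(6,5) = 6
p^k = 0.24^5 = 0.0007962624
(1-p)^(n-k) = 0.76^1 = 0.76
P = 6 * 0.0007962624 * 0.76 ≈ 0.003631

0.003631


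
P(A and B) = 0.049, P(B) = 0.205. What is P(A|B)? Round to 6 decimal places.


P(A|B) = P(A and B) / P(B) = 0.049 / 0.205 = 49/205 ≈ 0.23902439

0.239024


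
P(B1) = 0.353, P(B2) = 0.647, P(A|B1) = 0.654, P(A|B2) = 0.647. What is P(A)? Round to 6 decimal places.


P(A) = P(A|B1)*P(B1) + P(A|B2)*P(B2)
P(A|B1)*P(B1) = 0.654 * 0.353 = 0.230862
P(A|B2)*P(B2) = 0.647 * 0.647 = 0.418609
P(A) = 0.230862 + 0.418609 = 0.649471

0.649471


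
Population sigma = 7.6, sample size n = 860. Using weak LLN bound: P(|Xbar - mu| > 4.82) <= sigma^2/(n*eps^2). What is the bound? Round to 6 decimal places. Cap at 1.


bound = min(1, sigma^2/(n*eps^2))
sigma^2 = 7.6^2 = 57.76
n*eps^2 = 860 * 4.82^2 = 860 * 23.2324 = 19979.864
sigma^2/(n*eps^2) = 57.76 / 19979.864 ≈ 0.00289091

0.002891


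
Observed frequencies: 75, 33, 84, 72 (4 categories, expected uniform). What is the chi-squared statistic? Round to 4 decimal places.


chi2 = sum((O-E)^2/E), E = total/4
total = 264, E = 264/4 = 66
(75 - 66)^2 / 66 = 81 / 66 = 27/22 ≈ 1.227273
(33 - 66)^2 / 66 = 1089 / 66 = 16.5
(84 - 66)^2 / 66 = 324 / 66 = 54/11 ≈ 4.909091
(72 - 66)^2 / 66 = 36 / 66 = 6/11 ≈ 0.545455
chi2 = 255/11 ≈ 23.181818

23.1818


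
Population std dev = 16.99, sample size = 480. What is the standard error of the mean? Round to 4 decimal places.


SE = sigma / sqrt(n)
sqrt(480) ≈ 21.908902
SE = 16.99 / 21.908902 ≈ 0.775484

0.7755


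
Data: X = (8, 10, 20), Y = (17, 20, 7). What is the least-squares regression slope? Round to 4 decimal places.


b = sum((xi-xbar)(yi-ybar)) / sum((xi-xbar)^2)
n = 3, xbar = 38/3 ≈ 12.666667, ybar = 44/3 ≈ 14.666667
Sxy = sum((xi-xbar)(yi-ybar)) = -244/3 ≈ -81.333333
Sxx = sum((xi-xbar)^2) = 248/3 ≈ 82.666667
b = Sxy / Sxx = -61/62 ≈ -0.983871

-0.9839


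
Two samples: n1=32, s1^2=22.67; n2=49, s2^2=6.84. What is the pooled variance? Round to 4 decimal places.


sp^2 = ((n1-1)*s1^2 + (n2-1)*s2^2)/(n1+n2-2)
(n1-1)*s1^2 = 31 * 22.67 = 702.77
(n2-1)*s2^2 = 48 * 6.84 = 328.32
numerator = 702.77 + 328.32 = 1031.09
n1+n2-2 = 79
sp^2 = 1031.09 / 79 = 103109/7900 ≈ 13.051772

13.0518


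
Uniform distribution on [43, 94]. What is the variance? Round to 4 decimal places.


Var = (b-a)^2 / 12
(b-a)^2 = (94 - 43)^2 = 2601
Var = 2601/12 = 216.75

216.7500


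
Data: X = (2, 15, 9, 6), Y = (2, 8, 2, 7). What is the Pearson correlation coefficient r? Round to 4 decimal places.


r = sum((xi-xbar)(yi-ybar)) / sqrt(sum((xi-xbar)^2) * sum((yi-ybar)^2))
n = 4, xbar = 32/4 = 8, ybar = 19/4 = 4.75
Sxy = sum((xi-xbar)(yi-ybar)) = 32
Sxx = sum((xi-xbar)^2) = 90
Syy = sum((yi-ybar)^2) = 30.75
sqrt(Sxx*Syy) ≈ 52.607034
r = Sxy / sqrt(Sxx*Syy) = 32 / 52.607034 ≈ 0.608284

0.6083


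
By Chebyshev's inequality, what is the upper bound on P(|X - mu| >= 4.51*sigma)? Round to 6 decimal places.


P <= 1/k^2
k^2 = 4.51^2 = 20.3401
1/k^2 = 1 / 20.3401 ≈ 0.04916397

0.049164


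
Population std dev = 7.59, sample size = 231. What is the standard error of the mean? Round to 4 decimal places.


SE = sigma / sqrt(n)
sqrt(231) ≈ 15.198684
SE = 7.59 / 15.198684 ≈ 0.499385

0.4994


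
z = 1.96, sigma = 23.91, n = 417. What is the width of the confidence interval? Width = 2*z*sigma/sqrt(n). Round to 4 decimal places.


width = 2*z*sigma/sqrt(n)
2*z*sigma = 2 * 1.96 * 23.91 = 93.7272
sqrt(417) ≈ 20.420578
width = 93.7272 / 20.420578 ≈ 4.589841

4.5898


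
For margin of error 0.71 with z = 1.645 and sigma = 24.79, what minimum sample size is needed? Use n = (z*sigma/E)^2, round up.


z*sigma/E = 1.645 * 24.79 / 0.71 ≈ 57.435986
(z*sigma/E)^2 ≈ 3298.892478
round up: n = 3299

3299


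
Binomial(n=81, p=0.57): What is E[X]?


E[X] = n*p = 81 * 0.57 = 46.17

46.17


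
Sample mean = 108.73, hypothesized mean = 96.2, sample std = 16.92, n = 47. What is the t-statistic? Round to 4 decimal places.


t = (xbar - mu0) / (s/sqrt(n))
xbar - mu0 = 108.73 - 96.2 = 12.53
sqrt(47) ≈ 6.85565460
s/sqrt(n) = 16.92 / 6.85565460 ≈ 2.46803566
t = 12.53 / 2.46803566 ≈ 5.076912

5.0769


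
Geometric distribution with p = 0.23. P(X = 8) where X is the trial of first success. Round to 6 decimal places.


P = (1-p)^(k-1) * p
(1-p)^(k-1) = 0.77^7 ≈ 0.1604852
P = 0.1604852 * 0.23 ≈ 0.03691160

0.036912


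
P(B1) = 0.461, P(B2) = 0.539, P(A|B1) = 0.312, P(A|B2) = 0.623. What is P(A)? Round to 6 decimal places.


P(A) = P(A|B1)*P(B1) + P(A|B2)*P(B2)
P(A|B1)*P(B1) = 0.312 * 0.461 = 0.143832
P(A|B2)*P(B2) = 0.623 * 0.539 = 0.335797
P(A) = 0.143832 + 0.335797 = 0.479629

0.479629


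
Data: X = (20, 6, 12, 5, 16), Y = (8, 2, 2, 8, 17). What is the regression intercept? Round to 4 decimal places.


a = ybar - b*xbar, where b = sum((xi-xbar)(yi-ybar)) / sum((xi-xbar)^2)
n = 5, xbar = 59/5 = 11.8, ybar = 37/5 = 7.4
Sxy = sum((xi-xbar)(yi-ybar)) = 71.4
Sxx = sum((xi-xbar)^2) = 164.8
b = Sxy / Sxx = 357/824 ≈ 0.433252
a = 7.4 - 0.433252 * 11.8 = 1885/824 ≈ 2.287621

2.2876


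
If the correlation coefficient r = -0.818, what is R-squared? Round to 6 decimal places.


R^2 = r^2 = (-0.818)^2 = 0.669124

0.669124


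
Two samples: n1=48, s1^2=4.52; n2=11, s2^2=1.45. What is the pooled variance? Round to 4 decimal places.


sp^2 = ((n1-1)*s1^2 + (n2-1)*s2^2)/(n1+n2-2)
(n1-1)*s1^2 = 47 * 4.52 = 212.44
(n2-1)*s2^2 = 10 * 1.45 = 14.5
numerator = 212.44 + 14.5 = 226.94
n1+n2-2 = 57
sp^2 = 226.94 / 57 = 11347/2850 ≈ 3.981404

3.9814


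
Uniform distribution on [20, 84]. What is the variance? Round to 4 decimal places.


Var = (b-a)^2 / 12
(b-a)^2 = (84 - 20)^2 = 4096
Var = 4096/12 ≈ 341.333333

341.3333


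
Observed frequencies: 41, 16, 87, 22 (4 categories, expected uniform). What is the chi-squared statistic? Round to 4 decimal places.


chi2 = sum((O-E)^2/E), E = total/4
total = 166, E = 166/4 = 41.5
(41 - 41.5)^2 / 41.5 = 0.25 / 41.5 = 1/166 ≈ 0.006024
(16 - 41.5)^2 / 41.5 = 650.25 / 41.5 = 2601/166 ≈ 15.668675
(87 - 41.5)^2 / 41.5 = 2070.25 / 41.5 = 8281/166 ≈ 49.885542
(22 - 41.5)^2 / 41.5 = 380.25 / 41.5 = 1521/166 ≈ 9.162651
chi2 = 6202/83 ≈ 74.722892

74.7229


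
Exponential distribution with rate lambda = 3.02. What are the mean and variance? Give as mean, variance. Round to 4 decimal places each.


mean = 1/lam, var = 1/lam^2
mean = 1 / 3.02 = 50/151 ≈ 0.331126
lam^2 = 3.02^2 = 9.1204
var = 1 / 9.1204 ≈ 0.109644

0.3311, 0.1096


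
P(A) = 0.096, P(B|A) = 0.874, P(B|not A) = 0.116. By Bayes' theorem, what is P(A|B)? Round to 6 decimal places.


P(A|B) = P(B|A)*P(A) / P(B), P(B) = P(B|A)*P(A) + P(B|not A)*P(not A)
P(B|A)*P(A) = 0.874 * 0.096 = 0.083904
P(B|not A)*P(not A) = 0.116 * 0.904 = 0.104864
P(B) = 0.083904 + 0.104864 = 0.188768
P(A|B) = 0.083904 / 0.188768 = 2622/5899 ≈ 0.44448212

0.444482


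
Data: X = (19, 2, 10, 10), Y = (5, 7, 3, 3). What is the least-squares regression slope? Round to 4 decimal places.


b = sum((xi-xbar)(yi-ybar)) / sum((xi-xbar)^2)
n = 4, xbar = 41/4 = 10.25, ybar = 18/4 = 4.5
Sxy = sum((xi-xbar)(yi-ybar)) = -15.5
Sxx = sum((xi-xbar)^2) = 144.75
b = Sxy / Sxx = -62/579 ≈ -0.107081

-0.1071


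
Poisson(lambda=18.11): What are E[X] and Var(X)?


E[X] = Var(X) = lambda = 18.11

18.11, 18.11


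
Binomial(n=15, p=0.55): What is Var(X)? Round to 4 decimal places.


Var = n*p*(1-p) = 15 * 0.55 * 0.45 = 3.7125

3.7125


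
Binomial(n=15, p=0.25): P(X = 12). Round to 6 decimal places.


P = C(n,k) * p^k * (1-p)^(n-k)
C(15,12) = 455
p^k = 0.25^12 ≈ 0.00000005960464
(1-p)^(n-k) = 0.75^3 = 0.421875
P = 455 * 0.00000005960464 * 0.421875 ≈ 0.000011

0.000011


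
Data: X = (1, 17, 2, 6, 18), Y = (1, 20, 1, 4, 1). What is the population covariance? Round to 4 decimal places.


Cov = (1/n)*sum((xi-xbar)(yi-ybar))
n = 5, xbar = 44/5 = 8.8, ybar = 27/5 = 5.4
sum((xi-xbar)(yi-ybar)) = 147.4
Cov = 147.4 / 5 = 29.48

29.4800


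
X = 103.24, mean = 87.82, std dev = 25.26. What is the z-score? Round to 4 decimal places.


z = (X - mu) / sigma
X - mu = 103.24 - 87.82 = 15.42
z = 15.42 / 25.26 = 257/421 ≈ 0.610451

0.6105


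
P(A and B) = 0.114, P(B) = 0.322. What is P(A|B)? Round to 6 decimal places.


P(A|B) = P(A and B) / P(B) = 0.114 / 0.322 = 57/161 ≈ 0.35403727

0.354037


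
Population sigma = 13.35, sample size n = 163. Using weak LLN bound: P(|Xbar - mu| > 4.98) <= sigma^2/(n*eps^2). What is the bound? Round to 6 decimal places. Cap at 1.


bound = min(1, sigma^2/(n*eps^2))
sigma^2 = 13.35^2 = 178.2225
n*eps^2 = 163 * 4.98^2 = 163 * 24.8004 = 4042.4652
sigma^2/(n*eps^2) = 178.2225 / 4042.4652 ≈ 0.04408758

0.044088


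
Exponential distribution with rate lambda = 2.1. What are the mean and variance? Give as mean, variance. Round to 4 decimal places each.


mean = 1/lam, var = 1/lam^2
mean = 1 / 2.1 = 10/21 ≈ 0.476190
lam^2 = 2.1^2 = 4.41
var = 1 / 4.41 = 100/441 ≈ 0.226757

0.4762, 0.2268


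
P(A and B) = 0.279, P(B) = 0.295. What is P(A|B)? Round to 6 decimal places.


P(A|B) = P(A and B) / P(B) = 0.279 / 0.295 = 279/295 ≈ 0.94576271

0.945763


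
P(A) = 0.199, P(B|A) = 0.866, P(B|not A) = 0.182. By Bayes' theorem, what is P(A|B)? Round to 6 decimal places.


P(A|B) = P(B|A)*P(A) / P(B), P(B) = P(B|A)*P(A) + P(B|not A)*P(not A)
P(B|A)*P(A) = 0.866 * 0.199 = 0.172334
P(B|not A)*P(not A) = 0.182 * 0.801 = 0.145782
P(B) = 0.172334 + 0.145782 = 0.318116
P(A|B) = 0.172334 / 0.318116 ≈ 0.54173320

0.541733


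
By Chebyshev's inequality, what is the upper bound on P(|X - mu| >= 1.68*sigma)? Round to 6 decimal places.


P <= 1/k^2
k^2 = 1.68^2 = 2.8224
1/k^2 = 1 / 2.8224 = 625/1764 ≈ 0.35430839

0.354308


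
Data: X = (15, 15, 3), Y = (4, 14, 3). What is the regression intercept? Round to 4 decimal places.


a = ybar - b*xbar, where b = sum((xi-xbar)(yi-ybar)) / sum((xi-xbar)^2)
n = 3, xbar = 33/3 = 11, ybar = 21/3 = 7
Sxy = sum((xi-xbar)(yi-ybar)) = 48
Sxx = sum((xi-xbar)^2) = 96
b = Sxy / Sxx = 0.5
a = 7 - 0.5 * 11 = 1.5

1.5000


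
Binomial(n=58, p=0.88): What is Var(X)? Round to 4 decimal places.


Var = n*p*(1-p) = 58 * 0.88 * 0.12 = 6.1248

6.1248


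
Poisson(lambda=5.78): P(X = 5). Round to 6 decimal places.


P = e^(-lam) * lam^k / k!
e^(-5.78) ≈ 0.003088715
lam^k = 5.78^5 ≈ 6451.180481
k! = 5! = 120
P = 0.003088715 * 6451.180481 / 120 ≈ 0.166049

0.166049


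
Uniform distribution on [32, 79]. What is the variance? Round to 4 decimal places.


Var = (b-a)^2 / 12
(b-a)^2 = (79 - 32)^2 = 2209
Var = 2209/12 ≈ 184.083333

184.0833


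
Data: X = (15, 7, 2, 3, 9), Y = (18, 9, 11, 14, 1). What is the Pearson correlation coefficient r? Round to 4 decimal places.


r = sum((xi-xbar)(yi-ybar)) / sqrt(sum((xi-xbar)^2) * sum((yi-ybar)^2))
n = 5, xbar = 36/5 = 7.2, ybar = 53/5 = 10.6
Sxy = sum((xi-xbar)(yi-ybar)) = 24.4
Sxx = sum((xi-xbar)^2) = 108.8
Syy = sum((yi-ybar)^2) = 161.2
sqrt(Sxx*Syy) ≈ 132.433228
r = Sxy / sqrt(Sxx*Syy) = 24.4 / 132.433228 ≈ 0.184244

0.1842


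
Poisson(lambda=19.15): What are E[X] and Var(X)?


E[X] = Var(X) = lambda = 19.15

19.15, 19.15


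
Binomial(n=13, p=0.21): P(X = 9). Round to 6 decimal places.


P = C(n,k) * p^k * (1-p)^(n-k)
C(13,9) = 715
p^k = 0.21^9 ≈ 0.0000007942800
(1-p)^(n-k) = 0.79^4 ≈ 0.3895008
P = 715 * 0.0000007942800 * 0.3895008 ≈ 0.000221

0.000221


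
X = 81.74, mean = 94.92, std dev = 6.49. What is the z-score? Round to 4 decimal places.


z = (X - mu) / sigma
X - mu = 81.74 - 94.92 = -13.18
z = -13.18 / 6.49 = -1318/649 ≈ -2.030817

-2.0308


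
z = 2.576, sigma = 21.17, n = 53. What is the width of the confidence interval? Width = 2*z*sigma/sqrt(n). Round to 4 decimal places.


width = 2*z*sigma/sqrt(n)
2*z*sigma = 2 * 2.576 * 21.17 = 109.06784
sqrt(53) ≈ 7.280110
width = 109.06784 / 7.280110 ≈ 14.981620

14.9816


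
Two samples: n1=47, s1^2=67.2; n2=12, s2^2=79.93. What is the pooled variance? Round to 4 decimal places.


sp^2 = ((n1-1)*s1^2 + (n2-1)*s2^2)/(n1+n2-2)
(n1-1)*s1^2 = 46 * 67.2 = 3091.2
(n2-1)*s2^2 = 11 * 79.93 = 879.23
numerator = 3091.2 + 879.23 = 3970.43
n1+n2-2 = 57
sp^2 = 3970.43 / 57 = 20897/300 ≈ 69.656667

69.6567


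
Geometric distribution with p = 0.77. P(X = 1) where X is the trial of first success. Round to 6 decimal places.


P = (1-p)^(k-1) * p
(1-p)^(k-1) = 0.23^0 = 1
P = 1 * 0.77 = 0.77

0.770000


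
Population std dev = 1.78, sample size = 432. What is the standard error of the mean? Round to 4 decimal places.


SE = sigma / sqrt(n)
sqrt(432) ≈ 20.784610
SE = 1.78 / 20.784610 ≈ 0.085640

0.0856


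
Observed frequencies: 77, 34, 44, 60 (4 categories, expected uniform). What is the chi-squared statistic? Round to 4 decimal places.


chi2 = sum((O-E)^2/E), E = total/4
total = 215, E = 215/4 = 53.75
(77 - 53.75)^2 / 53.75 = 540.5625 / 53.75 = 8649/860 ≈ 10.056977
(34 - 53.75)^2 / 53.75 = 390.0625 / 53.75 = 6241/860 ≈ 7.256977
(44 - 53.75)^2 / 53.75 = 95.0625 / 53.75 = 1521/860 ≈ 1.768605
(60 - 53.75)^2 / 53.75 = 39.0625 / 53.75 = 125/172 ≈ 0.726744
chi2 = 4259/215 ≈ 19.809302

19.8093


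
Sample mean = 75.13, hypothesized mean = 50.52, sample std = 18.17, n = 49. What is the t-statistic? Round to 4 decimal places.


t = (xbar - mu0) / (s/sqrt(n))
xbar - mu0 = 75.13 - 50.52 = 24.61
sqrt(49) = 7
s/sqrt(n) = 18.17 / 7 = 1817/700 ≈ 2.59571429
t = 24.61 / 2.59571429 = 749/79 ≈ 9.481013

9.4810


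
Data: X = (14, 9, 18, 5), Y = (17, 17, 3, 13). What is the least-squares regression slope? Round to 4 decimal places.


b = sum((xi-xbar)(yi-ybar)) / sum((xi-xbar)^2)
n = 4, xbar = 46/4 = 11.5, ybar = 50/4 = 12.5
Sxy = sum((xi-xbar)(yi-ybar)) = -65
Sxx = sum((xi-xbar)^2) = 97
b = Sxy / Sxx = -65/97 ≈ -0.670103

-0.6701


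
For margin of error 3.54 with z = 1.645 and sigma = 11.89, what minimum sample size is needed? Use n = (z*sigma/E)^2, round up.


z*sigma/E = 1.645 * 11.89 / 3.54 ≈ 5.525155
(z*sigma/E)^2 ≈ 30.527342
round up: n = 31

31


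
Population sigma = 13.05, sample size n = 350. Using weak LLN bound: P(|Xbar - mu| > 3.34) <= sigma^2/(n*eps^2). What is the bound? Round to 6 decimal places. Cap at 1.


bound = min(1, sigma^2/(n*eps^2))
sigma^2 = 13.05^2 = 170.3025
n*eps^2 = 350 * 3.34^2 = 350 * 11.1556 = 3904.46
sigma^2/(n*eps^2) = 170.3025 / 3904.46 ≈ 0.04361743

0.043617


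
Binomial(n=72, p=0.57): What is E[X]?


E[X] = n*p = 72 * 0.57 = 41.04

41.04


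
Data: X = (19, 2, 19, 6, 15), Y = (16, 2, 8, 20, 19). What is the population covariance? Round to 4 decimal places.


Cov = (1/n)*sum((xi-xbar)(yi-ybar))
n = 5, xbar = 61/5 = 12.2, ybar = 65/5 = 13
sum((xi-xbar)(yi-ybar)) = 72
Cov = 72 / 5 = 14.4

14.4000


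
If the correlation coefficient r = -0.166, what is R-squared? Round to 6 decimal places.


R^2 = r^2 = (-0.166)^2 = 0.027556

0.027556


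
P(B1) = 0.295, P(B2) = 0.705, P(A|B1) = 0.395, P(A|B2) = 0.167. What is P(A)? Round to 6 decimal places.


P(A) = P(A|B1)*P(B1) + P(A|B2)*P(B2)
P(A|B1)*P(B1) = 0.395 * 0.295 = 0.116525
P(A|B2)*P(B2) = 0.167 * 0.705 = 0.117735
P(A) = 0.116525 + 0.117735 = 0.23426

0.234260


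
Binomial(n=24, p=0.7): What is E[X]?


E[X] = n*p = 24 * 0.7 = 16.8

16.8


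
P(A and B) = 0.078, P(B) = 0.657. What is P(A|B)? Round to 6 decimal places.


P(A|B) = P(A and B) / P(B) = 0.078 / 0.657 = 26/219 ≈ 0.11872146

0.118721


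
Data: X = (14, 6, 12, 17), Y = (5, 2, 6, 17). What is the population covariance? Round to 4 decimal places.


Cov = (1/n)*sum((xi-xbar)(yi-ybar))
n = 4, xbar = 49/4 = 12.25, ybar = 30/4 = 7.5
sum((xi-xbar)(yi-ybar)) = 75.5
Cov = 75.5 / 4 = 18.875

18.8750


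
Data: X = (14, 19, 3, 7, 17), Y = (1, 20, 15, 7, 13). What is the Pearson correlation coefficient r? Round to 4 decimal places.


r = sum((xi-xbar)(yi-ybar)) / sqrt(sum((xi-xbar)^2) * sum((yi-ybar)^2))
n = 5, xbar = 60/5 = 12, ybar = 56/5 = 11.2
Sxy = sum((xi-xbar)(yi-ybar)) = 37
Sxx = sum((xi-xbar)^2) = 184
Syy = sum((yi-ybar)^2) = 216.8
sqrt(Sxx*Syy) ≈ 199.727815
r = Sxy / sqrt(Sxx*Syy) = 37 / 199.727815 ≈ 0.185252

0.1853


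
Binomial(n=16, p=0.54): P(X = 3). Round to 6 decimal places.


P = C(n,k) * p^k * (1-p)^(n-k)
C(16,3) = 560
p^k = 0.54^3 = 0.157464
(1-p)^(n-k) = 0.46^13 ≈ 0.00004129066
P = 560 * 0.157464 * 0.00004129066 ≈ 0.003641

0.003641


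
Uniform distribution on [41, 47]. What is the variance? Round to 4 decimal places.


Var = (b-a)^2 / 12
(b-a)^2 = (47 - 41)^2 = 36
Var = 36/12 = 3

3.0000


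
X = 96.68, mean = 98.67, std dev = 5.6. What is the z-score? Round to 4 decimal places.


z = (X - mu) / sigma
X - mu = 96.68 - 98.67 = -1.99
z = -1.99 / 5.6 = -199/560 ≈ -0.355357

-0.3554


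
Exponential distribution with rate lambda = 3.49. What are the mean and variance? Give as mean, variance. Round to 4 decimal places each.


mean = 1/lam, var = 1/lam^2
mean = 1 / 3.49 = 100/349 ≈ 0.286533
lam^2 = 3.49^2 = 12.1801
var = 1 / 12.1801 ≈ 0.082101

0.2865, 0.0821


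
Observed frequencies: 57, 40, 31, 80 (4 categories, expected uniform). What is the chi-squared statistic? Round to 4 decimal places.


chi2 = sum((O-E)^2/E), E = total/4
total = 208, E = 208/4 = 52
(57 - 52)^2 / 52 = 25 / 52 = 25/52 ≈ 0.480769
(40 - 52)^2 / 52 = 144 / 52 = 36/13 ≈ 2.769231
(31 - 52)^2 / 52 = 441 / 52 = 441/52 ≈ 8.480769
(80 - 52)^2 / 52 = 784 / 52 = 196/13 ≈ 15.076923
chi2 = 697/26 ≈ 26.807692

26.8077


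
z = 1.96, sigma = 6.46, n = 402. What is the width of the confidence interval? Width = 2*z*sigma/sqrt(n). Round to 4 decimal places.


width = 2*z*sigma/sqrt(n)
2*z*sigma = 2 * 1.96 * 6.46 = 25.3232
sqrt(402) ≈ 20.049938
width = 25.3232 / 20.049938 ≈ 1.263006

1.2630


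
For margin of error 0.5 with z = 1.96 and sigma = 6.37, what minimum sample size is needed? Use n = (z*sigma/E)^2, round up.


z*sigma/E = 1.96 * 6.37 / 0.5 = 24.9704
(z*sigma/E)^2 ≈ 623.520876
round up: n = 624

624


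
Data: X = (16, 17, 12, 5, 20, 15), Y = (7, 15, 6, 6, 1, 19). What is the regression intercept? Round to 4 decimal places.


a = ybar - b*xbar, where b = sum((xi-xbar)(yi-ybar)) / sum((xi-xbar)^2)
n = 6, xbar = 85/6 ≈ 14.166667, ybar = 54/6 = 9
Sxy = sum((xi-xbar)(yi-ybar)) = 9
Sxx = sum((xi-xbar)^2) = 809/6 ≈ 134.833333
b = Sxy / Sxx = 54/809 ≈ 0.066749
a = 9 - 0.066749 * 14.166667 = 6516/809 ≈ 8.054388

8.0544


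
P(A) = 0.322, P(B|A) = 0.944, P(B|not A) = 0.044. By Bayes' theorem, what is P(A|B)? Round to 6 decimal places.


P(A|B) = P(B|A)*P(A) / P(B), P(B) = P(B|A)*P(A) + P(B|not A)*P(not A)
P(B|A)*P(A) = 0.944 * 0.322 = 0.303968
P(B|not A)*P(not A) = 0.044 * 0.678 = 0.029832
P(B) = 0.303968 + 0.029832 = 0.3338
P(A|B) = 0.303968 / 0.3338 ≈ 0.91062912

0.910629


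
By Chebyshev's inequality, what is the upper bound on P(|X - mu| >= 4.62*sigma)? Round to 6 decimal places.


P <= 1/k^2
k^2 = 4.62^2 = 21.3444
1/k^2 = 1 / 21.3444 ≈ 0.04685070

0.046851


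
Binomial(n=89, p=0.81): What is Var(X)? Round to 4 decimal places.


Var = n*p*(1-p) = 89 * 0.81 * 0.19 = 13.6971

13.6971


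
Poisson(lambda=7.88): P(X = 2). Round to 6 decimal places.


P = e^(-lam) * lam^k / k!
e^(-7.88) ≈ 0.0003782331
lam^k = 7.88^2 = 62.0944
k! = 2! = 2
P = 0.0003782331 * 62.0944 / 2 ≈ 0.011743

0.011743


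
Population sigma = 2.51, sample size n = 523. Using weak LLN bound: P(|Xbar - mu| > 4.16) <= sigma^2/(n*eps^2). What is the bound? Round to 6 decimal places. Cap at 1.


bound = min(1, sigma^2/(n*eps^2))
sigma^2 = 2.51^2 = 6.3001
n*eps^2 = 523 * 4.16^2 = 523 * 17.3056 = 9050.8288
sigma^2/(n*eps^2) = 6.3001 / 9050.8288 ≈ 0.00069608

0.000696


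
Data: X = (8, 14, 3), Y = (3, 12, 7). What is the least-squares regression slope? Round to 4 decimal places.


b = sum((xi-xbar)(yi-ybar)) / sum((xi-xbar)^2)
n = 3, xbar = 25/3 ≈ 8.333333, ybar = 22/3 ≈ 7.333333
Sxy = sum((xi-xbar)(yi-ybar)) = 89/3 ≈ 29.666667
Sxx = sum((xi-xbar)^2) = 182/3 ≈ 60.666667
b = Sxy / Sxx = 89/182 ≈ 0.489011

0.4890


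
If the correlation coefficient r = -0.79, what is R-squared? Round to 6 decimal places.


R^2 = r^2 = (-0.79)^2 = 0.6241

0.624100


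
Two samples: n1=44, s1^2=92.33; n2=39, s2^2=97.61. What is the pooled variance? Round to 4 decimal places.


sp^2 = ((n1-1)*s1^2 + (n2-1)*s2^2)/(n1+n2-2)
(n1-1)*s1^2 = 43 * 92.33 = 3970.19
(n2-1)*s2^2 = 38 * 97.61 = 3709.18
numerator = 3970.19 + 3709.18 = 7679.37
n1+n2-2 = 81
sp^2 = 7679.37 / 81 = 255979/2700 ≈ 94.807037

94.8070


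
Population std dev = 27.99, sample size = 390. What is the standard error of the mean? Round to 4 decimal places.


SE = sigma / sqrt(n)
sqrt(390) ≈ 19.748418
SE = 27.99 / 19.748418 ≈ 1.417329

1.4173


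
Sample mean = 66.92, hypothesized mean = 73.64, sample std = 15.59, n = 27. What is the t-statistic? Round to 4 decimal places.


t = (xbar - mu0) / (s/sqrt(n))
xbar - mu0 = 66.92 - 73.64 = -6.72
sqrt(27) ≈ 5.19615242
s/sqrt(n) = 15.59 / 5.19615242 ≈ 3.00029690
t = -6.72 / 3.00029690 ≈ -2.239778

-2.2398


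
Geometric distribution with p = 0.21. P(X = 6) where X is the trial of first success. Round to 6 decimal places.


P = (1-p)^(k-1) * p
(1-p)^(k-1) = 0.79^5 ≈ 0.3077056
P = 0.3077056 * 0.21 ≈ 0.06461818

0.064618


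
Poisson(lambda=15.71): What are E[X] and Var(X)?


E[X] = Var(X) = lambda = 15.71

15.71, 15.71


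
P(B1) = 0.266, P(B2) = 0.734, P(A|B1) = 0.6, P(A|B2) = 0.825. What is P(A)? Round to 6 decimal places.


P(A) = P(A|B1)*P(B1) + P(A|B2)*P(B2)
P(A|B1)*P(B1) = 0.6 * 0.266 = 0.1596
P(A|B2)*P(B2) = 0.825 * 0.734 = 0.60555
P(A) = 0.1596 + 0.60555 = 0.76515

0.765150


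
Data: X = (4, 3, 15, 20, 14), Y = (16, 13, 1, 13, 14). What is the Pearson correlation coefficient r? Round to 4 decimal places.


r = sum((xi-xbar)(yi-ybar)) / sqrt(sum((xi-xbar)^2) * sum((yi-ybar)^2))
n = 5, xbar = 56/5 = 11.2, ybar = 57/5 = 11.4
Sxy = sum((xi-xbar)(yi-ybar)) = -64.4
Sxx = sum((xi-xbar)^2) = 218.8
Syy = sum((yi-ybar)^2) = 141.2
sqrt(Sxx*Syy) ≈ 175.768484
r = Sxy / sqrt(Sxx*Syy) = -64.4 / 175.768484 ≈ -0.366391

-0.3664


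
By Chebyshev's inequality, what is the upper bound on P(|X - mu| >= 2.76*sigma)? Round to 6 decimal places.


P <= 1/k^2
k^2 = 2.76^2 = 7.6176
1/k^2 = 1 / 7.6176 = 625/4761 ≈ 0.13127494

0.131275


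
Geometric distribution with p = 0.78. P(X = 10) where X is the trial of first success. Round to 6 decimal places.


P = (1-p)^(k-1) * p
(1-p)^(k-1) = 0.22^9 ≈ 0.000001207269
P = 0.000001207269 * 0.78 ≈ 0.0000009416700

0.000001


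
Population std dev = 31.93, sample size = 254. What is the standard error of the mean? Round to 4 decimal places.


SE = sigma / sqrt(n)
sqrt(254) ≈ 15.937377
SE = 31.93 / 15.937377 ≈ 2.003466

2.0035


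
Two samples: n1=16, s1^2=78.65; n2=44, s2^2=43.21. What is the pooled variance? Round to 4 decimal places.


sp^2 = ((n1-1)*s1^2 + (n2-1)*s2^2)/(n1+n2-2)
(n1-1)*s1^2 = 15 * 78.65 = 1179.75
(n2-1)*s2^2 = 43 * 43.21 = 1858.03
numerator = 1179.75 + 1858.03 = 3037.78
n1+n2-2 = 58
sp^2 = 3037.78 / 58 = 151889/2900 ≈ 52.375517

52.3755


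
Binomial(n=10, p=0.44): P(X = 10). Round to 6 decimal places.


P = C(n,k) * p^k * (1-p)^(n-k)
C(10,10) = 1
p^k = 0.44^10 ≈ 0.0002719736
(1-p)^(n-k) = 0.56^0 = 1
P = 1 * 0.0002719736 * 1 ≈ 0.000272

0.000272


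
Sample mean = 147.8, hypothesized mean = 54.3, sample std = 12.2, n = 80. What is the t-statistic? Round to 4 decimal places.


t = (xbar - mu0) / (s/sqrt(n))
xbar - mu0 = 147.8 - 54.3 = 93.5
sqrt(80) ≈ 8.94427191
s/sqrt(n) = 12.2 / 8.94427191 ≈ 1.36400147
t = 93.5 / 1.36400147 ≈ 68.548313

68.5483


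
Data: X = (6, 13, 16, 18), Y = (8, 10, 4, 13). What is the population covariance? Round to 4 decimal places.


Cov = (1/n)*sum((xi-xbar)(yi-ybar))
n = 4, xbar = 53/4 = 13.25, ybar = 35/4 = 8.75
sum((xi-xbar)(yi-ybar)) = 12.25
Cov = 12.25 / 4 = 3.0625

3.0625


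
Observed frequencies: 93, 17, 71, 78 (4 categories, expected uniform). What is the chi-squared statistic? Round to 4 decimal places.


chi2 = sum((O-E)^2/E), E = total/4
total = 259, E = 259/4 = 64.75
(93 - 64.75)^2 / 64.75 = 798.0625 / 64.75 = 12769/1036 ≈ 12.325290
(17 - 64.75)^2 / 64.75 = 2280.0625 / 64.75 = 36481/1036 ≈ 35.213320
(71 - 64.75)^2 / 64.75 = 39.0625 / 64.75 = 625/1036 ≈ 0.603282
(78 - 64.75)^2 / 64.75 = 175.5625 / 64.75 = 2809/1036 ≈ 2.711390
chi2 = 13171/259 ≈ 50.853282

50.8533


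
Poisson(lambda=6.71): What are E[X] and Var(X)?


E[X] = Var(X) = lambda = 6.71

6.71, 6.71


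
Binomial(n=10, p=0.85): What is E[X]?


E[X] = n*p = 10 * 0.85 = 8.5

8.5


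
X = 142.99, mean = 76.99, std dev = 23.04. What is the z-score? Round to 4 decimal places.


z = (X - mu) / sigma
X - mu = 142.99 - 76.99 = 66
z = 66 / 23.04 = 275/96 ≈ 2.864583

2.8646


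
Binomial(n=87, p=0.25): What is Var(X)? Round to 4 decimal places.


Var = n*p*(1-p) = 87 * 0.25 * 0.75 = 16.3125

16.3125


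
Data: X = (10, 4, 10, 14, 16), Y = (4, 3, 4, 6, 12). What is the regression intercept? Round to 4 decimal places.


a = ybar - b*xbar, where b = sum((xi-xbar)(yi-ybar)) / sum((xi-xbar)^2)
n = 5, xbar = 54/5 = 10.8, ybar = 29/5 = 5.8
Sxy = sum((xi-xbar)(yi-ybar)) = 54.8
Sxx = sum((xi-xbar)^2) = 84.8
b = Sxy / Sxx = 137/212 ≈ 0.646226
a = 5.8 - 0.646226 * 10.8 = -125/106 ≈ -1.179245

-1.1792


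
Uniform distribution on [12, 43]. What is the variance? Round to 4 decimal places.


Var = (b-a)^2 / 12
(b-a)^2 = (43 - 12)^2 = 961
Var = 961/12 ≈ 80.083333

80.0833


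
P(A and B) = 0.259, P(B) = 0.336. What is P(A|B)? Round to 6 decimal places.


P(A|B) = P(A and B) / P(B) = 0.259 / 0.336 = 37/48 ≈ 0.77083333

0.770833


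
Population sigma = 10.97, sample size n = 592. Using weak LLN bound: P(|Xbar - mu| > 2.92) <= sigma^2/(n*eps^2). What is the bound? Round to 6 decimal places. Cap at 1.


bound = min(1, sigma^2/(n*eps^2))
sigma^2 = 10.97^2 = 120.3409
n*eps^2 = 592 * 2.92^2 = 592 * 8.5264 = 5047.6288
sigma^2/(n*eps^2) = 120.3409 / 5047.6288 ≈ 0.02384108

0.023841


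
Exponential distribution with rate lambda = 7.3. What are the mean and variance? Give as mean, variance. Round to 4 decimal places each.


mean = 1/lam, var = 1/lam^2
mean = 1 / 7.3 = 10/73 ≈ 0.136986
lam^2 = 7.3^2 = 53.29
var = 1 / 53.29 = 100/5329 ≈ 0.018765

0.1370, 0.0188


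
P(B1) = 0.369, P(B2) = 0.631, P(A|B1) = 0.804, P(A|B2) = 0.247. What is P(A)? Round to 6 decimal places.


P(A) = P(A|B1)*P(B1) + P(A|B2)*P(B2)
P(A|B1)*P(B1) = 0.804 * 0.369 = 0.296676
P(A|B2)*P(B2) = 0.247 * 0.631 = 0.155857
P(A) = 0.296676 + 0.155857 = 0.452533

0.452533


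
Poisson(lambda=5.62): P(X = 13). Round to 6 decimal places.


P = e^(-lam) * lam^k / k!
e^(-5.62) ≈ 0.003624641
lam^k = 5.62^13 ≈ 5579202214.313145
k! = 13! = 6227020800
P = 0.003624641 * 5579202214.313145 / 6227020800 ≈ 0.003248

0.003248


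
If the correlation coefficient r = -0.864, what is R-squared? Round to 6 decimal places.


R^2 = r^2 = (-0.864)^2 = 0.746496

0.746496


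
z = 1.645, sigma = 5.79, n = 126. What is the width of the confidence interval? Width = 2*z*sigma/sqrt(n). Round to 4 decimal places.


width = 2*z*sigma/sqrt(n)
2*z*sigma = 2 * 1.645 * 5.79 = 19.0491
sqrt(126) ≈ 11.224972
width = 19.0491 / 11.224972 ≈ 1.697029

1.6970


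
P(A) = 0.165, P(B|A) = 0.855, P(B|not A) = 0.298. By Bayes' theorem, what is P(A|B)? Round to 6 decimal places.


P(A|B) = P(B|A)*P(A) / P(B), P(B) = P(B|A)*P(A) + P(B|not A)*P(not A)
P(B|A)*P(A) = 0.855 * 0.165 = 0.141075
P(B|not A)*P(not A) = 0.298 * 0.835 = 0.24883
P(B) = 0.141075 + 0.24883 = 0.389905
P(A|B) = 0.141075 / 0.389905 ≈ 0.36181890

0.361819


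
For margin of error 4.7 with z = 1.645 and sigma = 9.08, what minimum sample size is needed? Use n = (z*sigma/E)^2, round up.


z*sigma/E = 1.645 * 9.08 / 4.7 = 3.178
(z*sigma/E)^2 = 10.099684
round up: n = 11

11


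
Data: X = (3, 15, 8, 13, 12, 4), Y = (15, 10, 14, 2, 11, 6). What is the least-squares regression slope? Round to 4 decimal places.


b = sum((xi-xbar)(yi-ybar)) / sum((xi-xbar)^2)
n = 6, xbar = 55/6 ≈ 9.166667, ybar = 58/6 = 29/3 ≈ 9.666667
Sxy = sum((xi-xbar)(yi-ybar)) = -128/3 ≈ -42.666667
Sxx = sum((xi-xbar)^2) = 737/6 ≈ 122.833333
b = Sxy / Sxx = -256/737 ≈ -0.347354

-0.3474


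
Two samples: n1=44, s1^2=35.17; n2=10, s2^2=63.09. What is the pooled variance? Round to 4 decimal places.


sp^2 = ((n1-1)*s1^2 + (n2-1)*s2^2)/(n1+n2-2)
(n1-1)*s1^2 = 43 * 35.17 = 1512.31
(n2-1)*s2^2 = 9 * 63.09 = 567.81
numerator = 1512.31 + 567.81 = 2080.12
n1+n2-2 = 52
sp^2 = 2080.12 / 52 = 52003/1300 ≈ 40.002308

40.0023


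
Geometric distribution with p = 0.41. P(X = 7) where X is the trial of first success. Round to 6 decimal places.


P = (1-p)^(k-1) * p
(1-p)^(k-1) = 0.59^6 ≈ 0.04218053
P = 0.04218053 * 0.41 ≈ 0.01729402

0.017294


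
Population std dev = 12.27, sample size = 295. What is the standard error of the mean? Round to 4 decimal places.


SE = sigma / sqrt(n)
sqrt(295) ≈ 17.175564
SE = 12.27 / 17.175564 ≈ 0.714387

0.7144


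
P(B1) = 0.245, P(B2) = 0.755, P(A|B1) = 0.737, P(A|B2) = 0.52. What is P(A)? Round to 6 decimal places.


P(A) = P(A|B1)*P(B1) + P(A|B2)*P(B2)
P(A|B1)*P(B1) = 0.737 * 0.245 = 0.180565
P(A|B2)*P(B2) = 0.52 * 0.755 = 0.3926
P(A) = 0.180565 + 0.3926 = 0.573165

0.573165


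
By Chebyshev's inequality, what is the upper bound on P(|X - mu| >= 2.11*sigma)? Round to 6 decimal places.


P <= 1/k^2
k^2 = 2.11^2 = 4.4521
1/k^2 = 1 / 4.4521 ≈ 0.22461310

0.224613


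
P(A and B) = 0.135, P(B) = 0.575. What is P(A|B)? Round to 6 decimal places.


P(A|B) = P(A and B) / P(B) = 0.135 / 0.575 = 27/115 ≈ 0.23478261

0.234783


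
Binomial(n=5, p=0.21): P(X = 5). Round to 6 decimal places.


P = C(n,k) * p^k * (1-p)^(n-k)
C(5,5) = 1
p^k = 0.21^5 = 0.0004084101
(1-p)^(n-k) = 0.79^0 = 1
P = 1 * 0.0004084101 * 1 ≈ 0.000408

0.000408


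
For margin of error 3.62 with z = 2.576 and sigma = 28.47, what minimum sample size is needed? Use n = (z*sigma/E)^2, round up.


z*sigma/E = 2.576 * 28.47 / 3.62 ≈ 20.259315
(z*sigma/E)^2 ≈ 410.439841
round up: n = 411

411


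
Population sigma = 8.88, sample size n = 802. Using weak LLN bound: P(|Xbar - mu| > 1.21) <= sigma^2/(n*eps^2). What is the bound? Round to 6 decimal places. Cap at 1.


bound = min(1, sigma^2/(n*eps^2))
sigma^2 = 8.88^2 = 78.8544
n*eps^2 = 802 * 1.21^2 = 802 * 1.4641 = 1174.2082
sigma^2/(n*eps^2) = 78.8544 / 1174.2082 ≈ 0.06715538

0.067155


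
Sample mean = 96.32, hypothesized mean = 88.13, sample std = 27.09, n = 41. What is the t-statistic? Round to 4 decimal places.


t = (xbar - mu0) / (s/sqrt(n))
xbar - mu0 = 96.32 - 88.13 = 8.19
sqrt(41) ≈ 6.40312424
s/sqrt(n) = 27.09 / 6.40312424 ≈ 4.23074721
t = 8.19 / 4.23074721 ≈ 1.935828

1.9358


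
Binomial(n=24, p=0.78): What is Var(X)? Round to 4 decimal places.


Var = n*p*(1-p) = 24 * 0.78 * 0.22 = 4.1184

4.1184


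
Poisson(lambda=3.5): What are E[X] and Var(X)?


E[X] = Var(X) = lambda = 3.5

3.5, 3.5


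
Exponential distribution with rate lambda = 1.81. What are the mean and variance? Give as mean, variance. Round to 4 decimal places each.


mean = 1/lam, var = 1/lam^2
mean = 1 / 1.81 = 100/181 ≈ 0.552486
lam^2 = 1.81^2 = 3.2761
var = 1 / 3.2761 ≈ 0.305241

0.5525, 0.3052


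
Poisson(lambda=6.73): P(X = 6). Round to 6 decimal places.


P = e^(-lam) * lam^k / k!
e^(-6.73) ≈ 0.001194533
lam^k = 6.73^6 ≈ 92915.974333
k! = 6! = 720
P = 0.001194533 * 92915.974333 / 720 ≈ 0.154154

0.154154


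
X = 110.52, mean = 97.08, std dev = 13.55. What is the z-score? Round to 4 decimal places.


z = (X - mu) / sigma
X - mu = 110.52 - 97.08 = 13.44
z = 13.44 / 13.55 = 1344/1355 ≈ 0.991882

0.9919


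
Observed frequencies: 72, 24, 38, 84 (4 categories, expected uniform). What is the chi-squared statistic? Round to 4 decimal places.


chi2 = sum((O-E)^2/E), E = total/4
total = 218, E = 218/4 = 54.5
(72 - 54.5)^2 / 54.5 = 306.25 / 54.5 = 1225/218 ≈ 5.619266
(24 - 54.5)^2 / 54.5 = 930.25 / 54.5 = 3721/218 ≈ 17.068807
(38 - 54.5)^2 / 54.5 = 272.25 / 54.5 = 1089/218 ≈ 4.995413
(84 - 54.5)^2 / 54.5 = 870.25 / 54.5 = 3481/218 ≈ 15.967890
chi2 = 4758/109 ≈ 43.651376

43.6514


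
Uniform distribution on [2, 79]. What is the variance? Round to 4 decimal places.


Var = (b-a)^2 / 12
(b-a)^2 = (79 - 2)^2 = 5929
Var = 5929/12 ≈ 494.083333

494.0833


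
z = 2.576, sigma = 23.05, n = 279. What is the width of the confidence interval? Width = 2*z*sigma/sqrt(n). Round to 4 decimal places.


width = 2*z*sigma/sqrt(n)
2*z*sigma = 2 * 2.576 * 23.05 = 118.7536
sqrt(279) ≈ 16.703293
width = 118.7536 / 16.703293 ≈ 7.109592

7.1096


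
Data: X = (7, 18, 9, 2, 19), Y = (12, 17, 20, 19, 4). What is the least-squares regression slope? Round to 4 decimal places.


b = sum((xi-xbar)(yi-ybar)) / sum((xi-xbar)^2)
n = 5, xbar = 55/5 = 11, ybar = 72/5 = 14.4
Sxy = sum((xi-xbar)(yi-ybar)) = -108
Sxx = sum((xi-xbar)^2) = 214
b = Sxy / Sxx = -54/107 ≈ -0.504673

-0.5047


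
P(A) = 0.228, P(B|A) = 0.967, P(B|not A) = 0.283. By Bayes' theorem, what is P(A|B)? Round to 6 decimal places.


P(A|B) = P(B|A)*P(A) / P(B), P(B) = P(B|A)*P(A) + P(B|not A)*P(not A)
P(B|A)*P(A) = 0.967 * 0.228 = 0.220476
P(B|not A)*P(not A) = 0.283 * 0.772 = 0.218476
P(B) = 0.220476 + 0.218476 = 0.438952
P(A|B) = 0.220476 / 0.438952 ≈ 0.50227815

0.502278


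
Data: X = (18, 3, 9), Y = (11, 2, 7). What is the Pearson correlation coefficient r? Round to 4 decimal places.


r = sum((xi-xbar)(yi-ybar)) / sqrt(sum((xi-xbar)^2) * sum((yi-ybar)^2))
n = 3, xbar = 30/3 = 10, ybar = 20/3 ≈ 6.666667
Sxy = sum((xi-xbar)(yi-ybar)) = 67
Sxx = sum((xi-xbar)^2) = 114
Syy = sum((yi-ybar)^2) = 122/3 ≈ 40.666667
sqrt(Sxx*Syy) ≈ 68.088178
r = Sxy / sqrt(Sxx*Syy) = 67 / 68.088178 ≈ 0.984018

0.9840


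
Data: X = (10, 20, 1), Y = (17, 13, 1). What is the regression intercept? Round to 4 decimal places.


a = ybar - b*xbar, where b = sum((xi-xbar)(yi-ybar)) / sum((xi-xbar)^2)
n = 3, xbar = 31/3 ≈ 10.333333, ybar = 31/3 ≈ 10.333333
Sxy = sum((xi-xbar)(yi-ybar)) = 332/3 ≈ 110.666667
Sxx = sum((xi-xbar)^2) = 542/3 ≈ 180.666667
b = Sxy / Sxx = 166/271 ≈ 0.612546
a = 10.333333 - 0.612546 * 10.333333 = 1085/271 ≈ 4.003690

4.0037


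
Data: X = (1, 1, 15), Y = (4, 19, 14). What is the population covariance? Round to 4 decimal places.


Cov = (1/n)*sum((xi-xbar)(yi-ybar))
n = 3, xbar = 17/3 ≈ 5.666667, ybar = 37/3 ≈ 12.333333
sum((xi-xbar)(yi-ybar)) = 70/3 ≈ 23.333333
Cov = 23.333333 / 3 = 70/9 ≈ 7.777778

7.7778


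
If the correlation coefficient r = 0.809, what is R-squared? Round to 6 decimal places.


R^2 = r^2 = (0.809)^2 = 0.654481

0.654481


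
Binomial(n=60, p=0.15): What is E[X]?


E[X] = n*p = 60 * 0.15 = 9

9


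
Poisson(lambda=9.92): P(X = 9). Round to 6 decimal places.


P = e^(-lam) * lam^k / k!
e^(-9.92) ≈ 0.00004918116
lam^k = 9.92^9 ≈ 930261503.989177
k! = 9! = 362880
P = 0.00004918116 * 930261503.989177 / 362880 ≈ 0.126078

0.126078


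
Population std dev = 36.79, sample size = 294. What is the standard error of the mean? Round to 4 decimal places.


SE = sigma / sqrt(n)
sqrt(294) ≈ 17.146428
SE = 36.79 / 17.146428 ≈ 2.145636

2.1456


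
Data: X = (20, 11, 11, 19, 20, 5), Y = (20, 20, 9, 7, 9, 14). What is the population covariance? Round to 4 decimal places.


Cov = (1/n)*sum((xi-xbar)(yi-ybar))
n = 6, xbar = 86/6 = 43/3 ≈ 14.333333, ybar = 79/6 ≈ 13.166667
sum((xi-xbar)(yi-ybar)) = -91/3 ≈ -30.333333
Cov = -30.333333 / 6 = -91/18 ≈ -5.055556

-5.0556


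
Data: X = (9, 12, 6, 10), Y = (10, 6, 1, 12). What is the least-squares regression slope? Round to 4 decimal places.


b = sum((xi-xbar)(yi-ybar)) / sum((xi-xbar)^2)
n = 4, xbar = 37/4 = 9.25, ybar = 29/4 = 7.25
Sxy = sum((xi-xbar)(yi-ybar)) = 19.75
Sxx = sum((xi-xbar)^2) = 18.75
b = Sxy / Sxx = 79/75 ≈ 1.053333

1.0533


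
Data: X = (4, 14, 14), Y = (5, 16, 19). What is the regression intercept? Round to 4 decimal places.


a = ybar - b*xbar, where b = sum((xi-xbar)(yi-ybar)) / sum((xi-xbar)^2)
n = 3, xbar = 32/3 ≈ 10.666667, ybar = 40/3 ≈ 13.333333
Sxy = sum((xi-xbar)(yi-ybar)) = 250/3 ≈ 83.333333
Sxx = sum((xi-xbar)^2) = 200/3 ≈ 66.666667
b = Sxy / Sxx = 1.25
a = 13.333333 - 1.25 * 10.666667 = 0

0.0000


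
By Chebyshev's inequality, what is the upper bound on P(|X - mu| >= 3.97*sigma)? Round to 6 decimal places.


P <= 1/k^2
k^2 = 3.97^2 = 15.7609
1/k^2 = 1 / 15.7609 ≈ 0.06344815

0.063448


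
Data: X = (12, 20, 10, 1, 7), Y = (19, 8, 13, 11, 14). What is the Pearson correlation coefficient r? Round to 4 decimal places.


r = sum((xi-xbar)(yi-ybar)) / sqrt(sum((xi-xbar)^2) * sum((yi-ybar)^2))
n = 5, xbar = 50/5 = 10, ybar = 65/5 = 13
Sxy = sum((xi-xbar)(yi-ybar)) = -23
Sxx = sum((xi-xbar)^2) = 194
Syy = sum((yi-ybar)^2) = 66
sqrt(Sxx*Syy) ≈ 113.154761
r = Sxy / sqrt(Sxx*Syy) = -23 / 113.154761 ≈ -0.203261

-0.2033


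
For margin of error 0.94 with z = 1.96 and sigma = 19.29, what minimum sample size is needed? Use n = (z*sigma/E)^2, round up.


z*sigma/E = 1.96 * 19.29 / 0.94 = 94521/2350 ≈ 40.221702
(z*sigma/E)^2 ≈ 1617.785322
round up: n = 1618

1618


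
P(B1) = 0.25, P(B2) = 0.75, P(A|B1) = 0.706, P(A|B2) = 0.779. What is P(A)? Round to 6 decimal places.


P(A) = P(A|B1)*P(B1) + P(A|B2)*P(B2)
P(A|B1)*P(B1) = 0.706 * 0.25 = 0.1765
P(A|B2)*P(B2) = 0.779 * 0.75 = 0.58425
P(A) = 0.1765 + 0.58425 = 0.76075

0.760750


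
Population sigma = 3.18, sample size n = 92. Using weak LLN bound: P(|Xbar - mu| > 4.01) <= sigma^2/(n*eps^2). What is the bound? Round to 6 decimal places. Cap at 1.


bound = min(1, sigma^2/(n*eps^2))
sigma^2 = 3.18^2 = 10.1124
n*eps^2 = 92 * 4.01^2 = 92 * 16.0801 = 1479.3692
sigma^2/(n*eps^2) = 10.1124 / 1479.3692 ≈ 0.00683562

0.006836


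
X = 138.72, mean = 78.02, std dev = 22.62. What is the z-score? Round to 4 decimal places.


z = (X - mu) / sigma
X - mu = 138.72 - 78.02 = 60.7
z = 60.7 / 22.62 = 3035/1131 ≈ 2.683466

2.6835


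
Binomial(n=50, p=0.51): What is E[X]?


E[X] = n*p = 50 * 0.51 = 25.5

25.5


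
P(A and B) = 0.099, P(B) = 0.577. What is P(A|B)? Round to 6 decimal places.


P(A|B) = P(A and B) / P(B) = 0.099 / 0.577 = 99/577 ≈ 0.17157712

0.171577


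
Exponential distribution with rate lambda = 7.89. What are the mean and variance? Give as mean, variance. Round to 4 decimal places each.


mean = 1/lam, var = 1/lam^2
mean = 1 / 7.89 = 100/789 ≈ 0.126743
lam^2 = 7.89^2 = 62.2521
var = 1 / 62.2521 ≈ 0.016064

0.1267, 0.0161
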